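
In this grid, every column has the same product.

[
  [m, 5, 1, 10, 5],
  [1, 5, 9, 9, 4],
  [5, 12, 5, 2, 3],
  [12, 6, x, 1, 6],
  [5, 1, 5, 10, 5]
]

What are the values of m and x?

Columns 2 and 5 each multiply to 1800, so every column has product 1800.
Column 1: 1×5×12×5 = 300, so the missing entry is 1800 ÷ 300 = 6.
Column 3: 1×9×5×5 = 225, so the missing entry is 1800 ÷ 225 = 8.

m = 6, x = 8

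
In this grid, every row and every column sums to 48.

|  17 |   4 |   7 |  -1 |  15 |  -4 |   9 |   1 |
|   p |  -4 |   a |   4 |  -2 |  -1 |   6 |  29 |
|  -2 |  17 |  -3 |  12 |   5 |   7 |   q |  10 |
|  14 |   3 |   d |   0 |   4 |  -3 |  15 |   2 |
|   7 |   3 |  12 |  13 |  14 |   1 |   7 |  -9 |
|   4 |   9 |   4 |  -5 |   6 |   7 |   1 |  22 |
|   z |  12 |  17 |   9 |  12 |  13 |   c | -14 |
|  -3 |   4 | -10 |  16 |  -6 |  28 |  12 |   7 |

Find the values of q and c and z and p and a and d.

The known cells in row 3 total 46, leaving 48 − 46 = 2 for the blank.
The known cells in column 7 total 52, leaving 48 − 52 = -4 for the blank.
The known cells in row 7 total 45, leaving 48 − 45 = 3 for the blank.
The known cells in column 1 total 40, leaving 48 − 40 = 8 for the blank.
The known cells in row 2 total 40, leaving 48 − 40 = 8 for the blank.
The known cells in row 4 total 35, leaving 48 − 35 = 13 for the blank.

q = 2, c = -4, z = 3, p = 8, a = 8, d = 13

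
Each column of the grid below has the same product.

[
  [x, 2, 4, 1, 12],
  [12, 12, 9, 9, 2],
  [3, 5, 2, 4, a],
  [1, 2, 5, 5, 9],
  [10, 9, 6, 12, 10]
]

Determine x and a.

x = 6, a = 1

Columns 2 and 3 each multiply to 2160, so every column has product 2160.
Column 1: 12×3×1×10 = 360, so the missing entry is 2160 ÷ 360 = 6.
Column 5: 12×2×9×10 = 2160, so the missing entry is 2160 ÷ 2160 = 1.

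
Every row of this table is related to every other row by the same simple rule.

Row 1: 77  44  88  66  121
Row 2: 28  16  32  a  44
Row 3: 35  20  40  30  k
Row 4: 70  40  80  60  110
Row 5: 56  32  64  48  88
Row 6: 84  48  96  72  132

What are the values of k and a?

Each row is a constant multiple of every other row — this is a multiplication table with the headers hidden.
Row 3 is 40/88 = 5/11 times row 1, so its entry in column 5 is 121 × 5/11 = 55.
Row 2 is 32/88 = 4/11 times row 1, so its entry in column 4 is 66 × 4/11 = 24.

k = 55, a = 24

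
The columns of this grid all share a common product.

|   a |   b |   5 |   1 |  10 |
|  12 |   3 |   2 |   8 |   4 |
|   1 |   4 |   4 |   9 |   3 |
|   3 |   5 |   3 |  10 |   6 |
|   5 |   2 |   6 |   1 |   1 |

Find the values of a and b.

a = 4, b = 6

Columns 3 and 5 each multiply to 720, so every column has product 720.
Column 1: 12×1×3×5 = 180, so the missing entry is 720 ÷ 180 = 4.
Column 2: 3×4×5×2 = 120, so the missing entry is 720 ÷ 120 = 6.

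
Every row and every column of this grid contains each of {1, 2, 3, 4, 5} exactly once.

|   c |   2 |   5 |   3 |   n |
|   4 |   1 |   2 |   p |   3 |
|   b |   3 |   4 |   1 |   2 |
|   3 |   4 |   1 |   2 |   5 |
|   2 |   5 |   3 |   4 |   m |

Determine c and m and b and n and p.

c = 1, m = 1, b = 5, n = 4, p = 5

Cell (5,5): row 5 already has {2, 3, 4, 5} → 1.
For row 1, column 5: column 5 already has {1, 2, 3, 5}; that leaves 4.
Cell (1,1): row 1 already has {2, 3, 4, 5} → 1.
For row 3, column 1: row 3 already has {1, 2, 3, 4}; that leaves 5.
For row 2, column 4: row 2 already has {1, 2, 3, 4}; that leaves 5.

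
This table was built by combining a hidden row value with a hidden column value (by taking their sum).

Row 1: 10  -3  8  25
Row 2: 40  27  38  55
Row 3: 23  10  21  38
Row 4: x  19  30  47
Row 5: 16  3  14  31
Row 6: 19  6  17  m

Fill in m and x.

The difference between any two rows is the same in every column — this is an addition table with the headers hidden.
Row 6 minus row 1 is 17 − 8 = 9, so its entry in column 4 is 25 + 9 = 34.
Row 4 minus row 1 is 30 − 8 = 22, so its entry in column 1 is 10 + 22 = 32.

m = 34, x = 32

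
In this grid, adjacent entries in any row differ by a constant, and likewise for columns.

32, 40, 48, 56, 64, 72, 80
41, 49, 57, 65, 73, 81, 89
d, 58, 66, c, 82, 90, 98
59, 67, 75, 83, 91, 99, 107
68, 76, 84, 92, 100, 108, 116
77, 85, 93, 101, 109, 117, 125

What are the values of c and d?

Along each row the entries change by 8 per step; down each column they change by 9.
Row 3: from 58 at column 2, stepping by 8 to column 4 gives 74.
Row 3: from 58 at column 2, stepping by 8 to column 1 gives 50.

c = 74, d = 50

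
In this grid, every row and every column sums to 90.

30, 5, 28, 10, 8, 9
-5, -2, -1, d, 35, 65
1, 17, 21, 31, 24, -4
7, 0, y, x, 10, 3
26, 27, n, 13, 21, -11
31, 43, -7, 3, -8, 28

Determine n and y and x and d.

Row 2: -5 − 2 − 1 + 35 + 65 = 92, so its missing entry is 90 − 92 = -2.
Column 4: 10 − 2 + 31 + 13 + 3 = 55, so its missing entry is 90 − 55 = 35.
Row 4: 7 + 0 + 35 + 10 + 3 = 55, so its missing entry is 90 − 55 = 35.
Row 5: 26 + 27 + 13 + 21 − 11 = 76, so its missing entry is 90 − 76 = 14.

n = 14, y = 35, x = 35, d = -2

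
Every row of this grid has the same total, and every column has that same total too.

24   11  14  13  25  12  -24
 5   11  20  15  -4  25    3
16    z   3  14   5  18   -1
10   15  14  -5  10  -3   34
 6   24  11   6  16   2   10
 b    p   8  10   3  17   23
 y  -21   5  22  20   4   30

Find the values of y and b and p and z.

y = 15, b = -1, p = 15, z = 20

Rows 1 and 2 both sum to 75, so that's the common total.
Row 3: 16 + 3 + 14 + 5 + 18 − 1 = 55, so its missing entry is 75 − 55 = 20.
Column 2: 11 + 11 + 20 + 15 + 24 − 21 = 60, so its missing entry is 75 − 60 = 15.
Row 6: 15 + 8 + 10 + 3 + 17 + 23 = 76, so its missing entry is 75 − 76 = -1.
Row 7: -21 + 5 + 22 + 20 + 4 + 30 = 60, so its missing entry is 75 − 60 = 15.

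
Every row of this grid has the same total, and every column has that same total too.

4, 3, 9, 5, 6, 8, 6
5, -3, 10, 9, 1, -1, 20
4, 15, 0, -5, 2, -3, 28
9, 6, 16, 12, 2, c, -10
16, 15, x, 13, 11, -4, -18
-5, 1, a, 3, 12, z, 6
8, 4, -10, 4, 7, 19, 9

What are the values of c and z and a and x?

c = 6, z = 16, a = 8, x = 8

Rows 1 and 2 both sum to 41, so that's the common total.
Row 5: 16 + 15 + 13 + 11 − 4 − 18 = 33, so its missing entry is 41 − 33 = 8.
Row 4: 9 + 6 + 16 + 12 + 2 − 10 = 35, so its missing entry is 41 − 35 = 6.
Column 6: 8 − 1 − 3 + 6 − 4 + 19 = 25, so its missing entry is 41 − 25 = 16.
Row 6: -5 + 1 + 3 + 12 + 16 + 6 = 33, so its missing entry is 41 − 33 = 8.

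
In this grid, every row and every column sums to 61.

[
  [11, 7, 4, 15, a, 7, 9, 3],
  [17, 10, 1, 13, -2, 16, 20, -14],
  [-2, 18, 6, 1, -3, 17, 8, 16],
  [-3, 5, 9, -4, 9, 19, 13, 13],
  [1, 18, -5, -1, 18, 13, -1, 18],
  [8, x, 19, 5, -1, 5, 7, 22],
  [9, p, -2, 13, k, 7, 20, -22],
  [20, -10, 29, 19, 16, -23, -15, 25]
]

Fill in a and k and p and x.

a = 5, k = 19, p = 17, x = -4

The known cells in row 6 total 65, leaving 61 − 65 = -4 for the blank.
The known cells in column 2 total 44, leaving 61 − 44 = 17 for the blank.
The known cells in row 1 total 56, leaving 61 − 56 = 5 for the blank.
The known cells in row 7 total 42, leaving 61 − 42 = 19 for the blank.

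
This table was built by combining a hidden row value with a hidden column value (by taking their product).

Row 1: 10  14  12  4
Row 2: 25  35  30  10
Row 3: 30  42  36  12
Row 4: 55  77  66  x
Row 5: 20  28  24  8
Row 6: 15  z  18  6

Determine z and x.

z = 21, x = 22

Each row is a constant multiple of every other row — this is a multiplication table with the headers hidden.
Row 6 is 15/10 = 3/2 times row 1, so its entry in column 2 is 14 × 3/2 = 21.
Row 4 is 55/10 = 11/2 times row 1, so its entry in column 4 is 4 × 11/2 = 22.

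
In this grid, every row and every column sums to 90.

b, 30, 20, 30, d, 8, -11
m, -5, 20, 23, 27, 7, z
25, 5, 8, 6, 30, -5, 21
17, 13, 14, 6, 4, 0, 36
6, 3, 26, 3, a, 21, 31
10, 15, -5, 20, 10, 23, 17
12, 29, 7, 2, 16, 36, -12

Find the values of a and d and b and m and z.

The known cells in row 5 total 90, leaving 90 − 90 = 0 for the blank.
The known cells in column 5 total 87, leaving 90 − 87 = 3 for the blank.
The known cells in row 1 total 80, leaving 90 − 80 = 10 for the blank.
The known cells in column 1 total 80, leaving 90 − 80 = 10 for the blank.
The known cells in row 2 total 82, leaving 90 − 82 = 8 for the blank.

a = 0, d = 3, b = 10, m = 10, z = 8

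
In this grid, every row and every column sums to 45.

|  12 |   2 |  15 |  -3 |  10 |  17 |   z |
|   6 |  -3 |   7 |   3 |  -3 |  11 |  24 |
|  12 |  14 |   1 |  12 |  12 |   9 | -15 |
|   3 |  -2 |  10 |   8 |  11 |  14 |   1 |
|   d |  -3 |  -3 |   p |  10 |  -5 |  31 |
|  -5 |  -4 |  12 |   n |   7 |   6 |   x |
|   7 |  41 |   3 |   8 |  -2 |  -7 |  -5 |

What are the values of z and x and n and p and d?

z = -8, x = 17, n = 12, p = 5, d = 10

The known cells in column 1 total 35, leaving 45 − 35 = 10 for the blank.
The known cells in row 5 total 40, leaving 45 − 40 = 5 for the blank.
The known cells in row 1 total 53, leaving 45 − 53 = -8 for the blank.
The known cells in column 7 total 28, leaving 45 − 28 = 17 for the blank.
The known cells in row 6 total 33, leaving 45 − 33 = 12 for the blank.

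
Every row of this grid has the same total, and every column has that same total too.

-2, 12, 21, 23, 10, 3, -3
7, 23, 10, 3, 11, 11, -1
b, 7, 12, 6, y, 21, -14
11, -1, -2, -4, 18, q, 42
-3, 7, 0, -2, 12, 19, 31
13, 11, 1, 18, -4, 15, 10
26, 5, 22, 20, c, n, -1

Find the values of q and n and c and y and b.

q = 0, n = -5, c = -3, y = 20, b = 12

Rows 1 and 2 both sum to 64, so that's the common total.
Column 1: -2 + 7 + 11 − 3 + 13 + 26 = 52, so its missing entry is 64 − 52 = 12.
Row 3: 12 + 7 + 12 + 6 + 21 − 14 = 44, so its missing entry is 64 − 44 = 20.
Column 5: 10 + 11 + 20 + 18 + 12 − 4 = 67, so its missing entry is 64 − 67 = -3.
Row 7: 26 + 5 + 22 + 20 − 3 − 1 = 69, so its missing entry is 64 − 69 = -5.
Row 4: 11 − 1 − 2 − 4 + 18 + 42 = 64, so its missing entry is 64 − 64 = 0.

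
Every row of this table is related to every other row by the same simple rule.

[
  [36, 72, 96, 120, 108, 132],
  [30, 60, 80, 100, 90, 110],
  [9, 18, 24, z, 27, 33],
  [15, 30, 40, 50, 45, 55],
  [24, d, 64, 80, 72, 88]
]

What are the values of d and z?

d = 48, z = 30

Each row is a constant multiple of every other row — this is a multiplication table with the headers hidden.
Row 5 is 88/132 = 2/3 times row 1, so its entry in column 2 is 72 × 2/3 = 48.
Row 3 is 33/132 = 1/4 times row 1, so its entry in column 4 is 120 × 1/4 = 30.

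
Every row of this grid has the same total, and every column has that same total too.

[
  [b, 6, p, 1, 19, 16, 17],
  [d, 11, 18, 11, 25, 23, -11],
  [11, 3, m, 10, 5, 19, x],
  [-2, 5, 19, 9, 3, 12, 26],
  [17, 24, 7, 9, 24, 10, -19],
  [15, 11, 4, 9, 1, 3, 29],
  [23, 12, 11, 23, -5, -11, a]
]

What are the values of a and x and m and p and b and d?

a = 19, x = 11, m = 13, p = 0, b = 13, d = -5

Rows 4 and 5 both sum to 72, so that's the common total.
Row 2: 11 + 18 + 11 + 25 + 23 − 11 = 77, so its missing entry is 72 − 77 = -5.
Column 1: -5 + 11 − 2 + 17 + 15 + 23 = 59, so its missing entry is 72 − 59 = 13.
Row 1: 13 + 6 + 1 + 19 + 16 + 17 = 72, so its missing entry is 72 − 72 = 0.
Column 3: 0 + 18 + 19 + 7 + 4 + 11 = 59, so its missing entry is 72 − 59 = 13.
Row 3: 11 + 3 + 13 + 10 + 5 + 19 = 61, so its missing entry is 72 − 61 = 11.
Row 7: 23 + 12 + 11 + 23 − 5 − 11 = 53, so its missing entry is 72 − 53 = 19.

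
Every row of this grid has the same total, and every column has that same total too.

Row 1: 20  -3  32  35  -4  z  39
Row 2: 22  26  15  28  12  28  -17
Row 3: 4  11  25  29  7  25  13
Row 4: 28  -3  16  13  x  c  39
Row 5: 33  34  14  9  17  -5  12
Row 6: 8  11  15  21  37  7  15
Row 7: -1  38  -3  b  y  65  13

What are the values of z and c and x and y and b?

Rows 2 and 3 both sum to 114, so that's the common total.
The known cells in row 1 total 119, leaving 114 − 119 = -5 for the blank.
The known cells in column 4 total 135, leaving 114 − 135 = -21 for the blank.
The known cells in row 7 total 91, leaving 114 − 91 = 23 for the blank.
The known cells in column 5 total 92, leaving 114 − 92 = 22 for the blank.
The known cells in row 4 total 115, leaving 114 − 115 = -1 for the blank.

z = -5, c = -1, x = 22, y = 23, b = -21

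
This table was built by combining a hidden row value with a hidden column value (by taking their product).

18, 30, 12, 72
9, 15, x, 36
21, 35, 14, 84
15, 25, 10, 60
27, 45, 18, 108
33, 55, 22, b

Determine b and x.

Each row is a constant multiple of every other row — this is a multiplication table with the headers hidden.
Row 6 is 55/30 = 11/6 times row 1, so its entry in column 4 is 72 × 11/6 = 132.
Row 2 is 15/30 = 1/2 times row 1, so its entry in column 3 is 12 × 1/2 = 6.

b = 132, x = 6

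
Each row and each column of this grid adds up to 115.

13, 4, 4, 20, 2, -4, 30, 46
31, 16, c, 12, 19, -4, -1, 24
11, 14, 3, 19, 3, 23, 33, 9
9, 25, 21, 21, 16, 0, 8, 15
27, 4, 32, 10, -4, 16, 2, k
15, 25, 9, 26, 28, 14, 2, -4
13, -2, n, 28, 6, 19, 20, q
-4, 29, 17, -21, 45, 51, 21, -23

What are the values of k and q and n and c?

Row 2: 31 + 16 + 12 + 19 − 4 − 1 + 24 = 97, so its missing entry is 115 − 97 = 18.
Column 3: 4 + 18 + 3 + 21 + 32 + 9 + 17 = 104, so its missing entry is 115 − 104 = 11.
Row 7: 13 − 2 + 11 + 28 + 6 + 19 + 20 = 95, so its missing entry is 115 − 95 = 20.
Row 5: 27 + 4 + 32 + 10 − 4 + 16 + 2 = 87, so its missing entry is 115 − 87 = 28.

k = 28, q = 20, n = 11, c = 18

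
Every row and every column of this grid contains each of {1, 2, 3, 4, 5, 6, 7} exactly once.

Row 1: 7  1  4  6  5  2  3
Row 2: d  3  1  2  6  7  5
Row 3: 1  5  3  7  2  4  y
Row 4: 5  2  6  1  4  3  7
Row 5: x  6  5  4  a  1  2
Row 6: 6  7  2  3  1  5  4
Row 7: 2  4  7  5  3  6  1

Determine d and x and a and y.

d = 4, x = 3, a = 7, y = 6

For row 2, column 1: row 2 already has {1, 2, 3, 5, 6, 7}; that leaves 4.
For row 5, column 1: column 1 already has {1, 2, 4, 5, 6, 7}; that leaves 3.
At (row 3, col 7): row 3 already has {1, 2, 3, 4, 5, 7}, so the value is 6.
For row 5, column 5: row 5 already has {1, 2, 3, 4, 5, 6}; that leaves 7.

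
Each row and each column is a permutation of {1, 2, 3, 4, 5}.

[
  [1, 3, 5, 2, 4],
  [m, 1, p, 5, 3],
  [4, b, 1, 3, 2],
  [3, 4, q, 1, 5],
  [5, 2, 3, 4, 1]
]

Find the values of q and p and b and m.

q = 2, p = 4, b = 5, m = 2

For row 2, column 1: column 1 already has {1, 3, 4, 5}; that leaves 2.
Cell (4,3): row 4 already has {1, 3, 4, 5} → 2.
For row 2, column 3: row 2 already has {1, 2, 3, 5}; that leaves 4.
For row 3, column 2: row 3 already has {1, 2, 3, 4}; that leaves 5.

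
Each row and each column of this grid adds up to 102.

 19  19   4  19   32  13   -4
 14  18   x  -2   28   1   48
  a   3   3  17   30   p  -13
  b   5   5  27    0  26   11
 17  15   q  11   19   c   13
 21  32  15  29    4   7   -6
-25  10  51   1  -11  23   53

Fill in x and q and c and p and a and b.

Row 2: 14 + 18 − 2 + 28 + 1 + 48 = 107, so its missing entry is 102 − 107 = -5.
Column 3: 4 − 5 + 3 + 5 + 15 + 51 = 73, so its missing entry is 102 − 73 = 29.
Row 4: 5 + 5 + 27 + 0 + 26 + 11 = 74, so its missing entry is 102 − 74 = 28.
Column 1: 19 + 14 + 28 + 17 + 21 − 25 = 74, so its missing entry is 102 − 74 = 28.
Row 5: 17 + 15 + 29 + 11 + 19 + 13 = 104, so its missing entry is 102 − 104 = -2.
Row 3: 28 + 3 + 3 + 17 + 30 − 13 = 68, so its missing entry is 102 − 68 = 34.

x = -5, q = 29, c = -2, p = 34, a = 28, b = 28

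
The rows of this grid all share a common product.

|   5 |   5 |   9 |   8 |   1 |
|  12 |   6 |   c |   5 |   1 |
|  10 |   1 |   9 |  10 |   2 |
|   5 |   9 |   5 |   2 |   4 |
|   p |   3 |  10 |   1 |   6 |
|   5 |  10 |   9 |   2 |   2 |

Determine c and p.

Rows 1 and 6 each multiply to 1800, so every row has product 1800.
Row 2: 12×6×5×1 = 360, so the missing entry is 1800 ÷ 360 = 5.
Row 5: 3×10×1×6 = 180, so the missing entry is 1800 ÷ 180 = 10.

c = 5, p = 10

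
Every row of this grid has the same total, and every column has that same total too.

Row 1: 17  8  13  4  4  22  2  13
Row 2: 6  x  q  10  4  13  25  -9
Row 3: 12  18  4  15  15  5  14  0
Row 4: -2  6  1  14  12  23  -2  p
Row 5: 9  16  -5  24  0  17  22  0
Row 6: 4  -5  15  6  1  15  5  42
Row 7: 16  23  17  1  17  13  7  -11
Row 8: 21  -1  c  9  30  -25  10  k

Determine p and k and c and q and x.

Rows 1 and 3 both sum to 83, so that's the common total.
Row 4: -2 + 6 + 1 + 14 + 12 + 23 − 2 = 52, so its missing entry is 83 − 52 = 31.
Column 8: 13 − 9 + 0 + 31 + 0 + 42 − 11 = 66, so its missing entry is 83 − 66 = 17.
Column 2: 8 + 18 + 6 + 16 − 5 + 23 − 1 = 65, so its missing entry is 83 − 65 = 18.
Row 2: 6 + 18 + 10 + 4 + 13 + 25 − 9 = 67, so its missing entry is 83 − 67 = 16.
Row 8: 21 − 1 + 9 + 30 − 25 + 10 + 17 = 61, so its missing entry is 83 − 61 = 22.

p = 31, k = 17, c = 22, q = 16, x = 18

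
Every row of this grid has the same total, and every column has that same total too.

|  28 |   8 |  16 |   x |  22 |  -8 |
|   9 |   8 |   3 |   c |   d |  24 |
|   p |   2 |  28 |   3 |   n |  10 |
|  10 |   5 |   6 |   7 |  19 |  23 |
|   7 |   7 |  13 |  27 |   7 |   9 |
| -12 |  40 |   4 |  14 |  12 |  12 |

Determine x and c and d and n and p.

Rows 4 and 5 both sum to 70, so that's the common total.
Row 1 has 28 + 8 + 16 + 22 − 8 = 66; the blank must be 70 − 66 = 4.
Column 1 has 28 + 9 + 10 + 7 − 12 = 42; the blank must be 70 − 42 = 28.
Row 3 has 28 + 2 + 28 + 3 + 10 = 71; the blank must be 70 − 71 = -1.
Column 5 has 22 − 1 + 19 + 7 + 12 = 59; the blank must be 70 − 59 = 11.
Row 2 has 9 + 8 + 3 + 11 + 24 = 55; the blank must be 70 − 55 = 15.

x = 4, c = 15, d = 11, n = -1, p = 28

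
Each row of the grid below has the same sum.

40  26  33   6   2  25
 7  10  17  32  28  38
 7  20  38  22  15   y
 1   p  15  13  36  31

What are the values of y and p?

The complete rows each total 132.
Row 3 is missing 132 − 102 = 30 (since 7 + 20 + 38 + 22 + 15 = 102).
Row 4 is missing 132 − 96 = 36 (since 1 + 15 + 13 + 36 + 31 = 96).

y = 30, p = 36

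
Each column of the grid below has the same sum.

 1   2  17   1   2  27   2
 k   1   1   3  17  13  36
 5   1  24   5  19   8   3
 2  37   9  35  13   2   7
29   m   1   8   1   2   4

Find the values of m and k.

m = 11, k = 15

Columns 6 and 7 both add up to 52, so every column sums to 52.
Column 2: 2 + 1 + 1 + 37 = 41, so the missing entry is 52 − 41 = 11.
Column 1: 1 + 5 + 2 + 29 = 37, so the missing entry is 52 − 37 = 15.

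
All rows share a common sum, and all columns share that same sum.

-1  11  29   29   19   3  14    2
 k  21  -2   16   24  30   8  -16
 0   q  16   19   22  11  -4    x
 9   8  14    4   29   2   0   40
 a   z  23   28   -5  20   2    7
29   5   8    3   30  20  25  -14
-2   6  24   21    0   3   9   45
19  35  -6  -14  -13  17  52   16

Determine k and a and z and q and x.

k = 25, a = 27, z = 4, q = 16, x = 26

Rows 1 and 4 both sum to 106, so that's the common total.
Column 8: 2 − 16 + 40 + 7 − 14 + 45 + 16 = 80, so its missing entry is 106 − 80 = 26.
Row 3: 0 + 16 + 19 + 22 + 11 − 4 + 26 = 90, so its missing entry is 106 − 90 = 16.
Row 2: 21 − 2 + 16 + 24 + 30 + 8 − 16 = 81, so its missing entry is 106 − 81 = 25.
Column 1: -1 + 25 + 0 + 9 + 29 − 2 + 19 = 79, so its missing entry is 106 − 79 = 27.
Row 5: 27 + 23 + 28 − 5 + 20 + 2 + 7 = 102, so its missing entry is 106 − 102 = 4.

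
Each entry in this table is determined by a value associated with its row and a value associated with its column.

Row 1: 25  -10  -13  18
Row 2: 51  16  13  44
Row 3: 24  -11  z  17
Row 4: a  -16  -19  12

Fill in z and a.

The difference between any two rows is the same in every column — this is an addition table with the headers hidden.
Row 3 minus row 1 is 17 − 18 = -1, so its entry in column 3 is -13 + (-1) = -14.
Row 4 minus row 1 is 12 − 18 = -6, so its entry in column 1 is 25 + (-6) = 19.

z = -14, a = 19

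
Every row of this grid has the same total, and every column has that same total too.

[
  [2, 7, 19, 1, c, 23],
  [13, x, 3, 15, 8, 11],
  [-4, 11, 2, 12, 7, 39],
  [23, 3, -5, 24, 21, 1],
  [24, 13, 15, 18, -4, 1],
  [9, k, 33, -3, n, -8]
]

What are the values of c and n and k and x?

c = 15, n = 20, k = 16, x = 17

Rows 3 and 4 both sum to 67, so that's the common total.
The known cells in row 2 total 50, leaving 67 − 50 = 17 for the blank.
The known cells in row 1 total 52, leaving 67 − 52 = 15 for the blank.
The known cells in column 5 total 47, leaving 67 − 47 = 20 for the blank.
The known cells in row 6 total 51, leaving 67 − 51 = 16 for the blank.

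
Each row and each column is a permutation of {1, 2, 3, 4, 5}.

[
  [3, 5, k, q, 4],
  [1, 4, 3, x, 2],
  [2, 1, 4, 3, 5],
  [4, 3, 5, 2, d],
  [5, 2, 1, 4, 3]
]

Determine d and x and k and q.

d = 1, x = 5, k = 2, q = 1

For row 1, column 3: column 3 already has {1, 3, 4, 5}; that leaves 2.
For row 1, column 4: row 1 already has {2, 3, 4, 5}; that leaves 1.
Cell (2,4): row 2 already has {1, 2, 3, 4} → 5.
For row 4, column 5: row 4 already has {2, 3, 4, 5}; that leaves 1.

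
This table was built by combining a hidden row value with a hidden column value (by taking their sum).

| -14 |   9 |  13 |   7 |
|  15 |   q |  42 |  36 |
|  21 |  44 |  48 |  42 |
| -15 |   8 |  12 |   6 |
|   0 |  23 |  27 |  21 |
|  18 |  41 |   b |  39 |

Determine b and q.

b = 45, q = 38

The difference between any two rows is the same in every column — this is an addition table with the headers hidden.
Row 6 minus row 1 is 18 − (-14) = 32, so its entry in column 3 is 13 + 32 = 45.
Row 2 minus row 1 is 15 − (-14) = 29, so its entry in column 2 is 9 + 29 = 38.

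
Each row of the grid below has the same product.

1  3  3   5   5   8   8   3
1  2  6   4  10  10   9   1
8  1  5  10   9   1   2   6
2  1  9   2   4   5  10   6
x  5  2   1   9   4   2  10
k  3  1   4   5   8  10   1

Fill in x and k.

x = 6, k = 9

Rows 2 and 3 each multiply to 43200, so every row has product 43200.
Row 5: 5×2×1×9×4×2×10 = 7200, so the missing entry is 43200 ÷ 7200 = 6.
Row 6: 3×1×4×5×8×10×1 = 4800, so the missing entry is 43200 ÷ 4800 = 9.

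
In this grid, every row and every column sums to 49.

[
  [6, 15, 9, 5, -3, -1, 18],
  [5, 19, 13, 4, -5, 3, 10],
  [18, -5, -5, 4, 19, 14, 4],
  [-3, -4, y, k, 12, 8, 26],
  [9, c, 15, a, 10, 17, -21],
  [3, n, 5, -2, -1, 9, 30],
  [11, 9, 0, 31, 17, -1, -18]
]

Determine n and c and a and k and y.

n = 5, c = 10, a = 9, k = -2, y = 12

Row 6: 3 + 5 − 2 − 1 + 9 + 30 = 44, so its missing entry is 49 − 44 = 5.
Column 3: 9 + 13 − 5 + 15 + 5 + 0 = 37, so its missing entry is 49 − 37 = 12.
Row 4: -3 − 4 + 12 + 12 + 8 + 26 = 51, so its missing entry is 49 − 51 = -2.
Column 4: 5 + 4 + 4 − 2 − 2 + 31 = 40, so its missing entry is 49 − 40 = 9.
Row 5: 9 + 15 + 9 + 10 + 17 − 21 = 39, so its missing entry is 49 − 39 = 10.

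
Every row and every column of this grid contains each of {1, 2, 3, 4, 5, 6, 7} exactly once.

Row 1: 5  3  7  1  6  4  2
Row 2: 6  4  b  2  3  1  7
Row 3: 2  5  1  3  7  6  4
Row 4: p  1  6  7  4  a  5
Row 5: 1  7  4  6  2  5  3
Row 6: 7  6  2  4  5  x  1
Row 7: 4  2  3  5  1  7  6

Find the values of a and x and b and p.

Cell (2,3): row 2 already has {1, 2, 3, 4, 6, 7} → 5.
Cell (6,6): row 6 already has {1, 2, 4, 5, 6, 7} → 3.
Cell (4,6): column 6 already has {1, 3, 4, 5, 6, 7} → 2.
For row 4, column 1: row 4 already has {1, 2, 4, 5, 6, 7}; that leaves 3.

a = 2, x = 3, b = 5, p = 3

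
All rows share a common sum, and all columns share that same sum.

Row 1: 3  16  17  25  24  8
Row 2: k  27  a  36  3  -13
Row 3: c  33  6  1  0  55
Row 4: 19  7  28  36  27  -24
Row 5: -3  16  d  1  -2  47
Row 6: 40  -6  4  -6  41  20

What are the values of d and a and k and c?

d = 34, a = 4, k = 36, c = -2

Rows 1 and 4 both sum to 93, so that's the common total.
Row 3 has 33 + 6 + 1 + 0 + 55 = 95; the blank must be 93 − 95 = -2.
Column 1 has 3 − 2 + 19 − 3 + 40 = 57; the blank must be 93 − 57 = 36.
Row 2 has 36 + 27 + 36 + 3 − 13 = 89; the blank must be 93 − 89 = 4.
Row 5 has -3 + 16 + 1 − 2 + 47 = 59; the blank must be 93 − 59 = 34.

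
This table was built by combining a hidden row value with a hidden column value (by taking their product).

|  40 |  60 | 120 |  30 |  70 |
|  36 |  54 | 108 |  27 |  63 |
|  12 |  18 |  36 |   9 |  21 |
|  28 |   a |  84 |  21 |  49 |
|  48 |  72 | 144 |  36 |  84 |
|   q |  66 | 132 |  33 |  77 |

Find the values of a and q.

Each row is a constant multiple of every other row — this is a multiplication table with the headers hidden.
Row 4 is 49/70 = 7/10 times row 1, so its entry in column 2 is 60 × 7/10 = 42.
Row 6 is 77/70 = 11/10 times row 1, so its entry in column 1 is 40 × 11/10 = 44.

a = 42, q = 44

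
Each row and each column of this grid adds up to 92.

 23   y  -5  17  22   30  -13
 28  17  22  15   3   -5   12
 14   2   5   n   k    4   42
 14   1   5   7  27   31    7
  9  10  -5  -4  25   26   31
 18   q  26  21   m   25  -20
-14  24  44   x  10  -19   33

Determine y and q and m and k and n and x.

Row 1 has 23 − 5 + 17 + 22 + 30 − 13 = 74; the blank must be 92 − 74 = 18.
Column 2 has 18 + 17 + 2 + 1 + 10 + 24 = 72; the blank must be 92 − 72 = 20.
Row 6 has 18 + 20 + 26 + 21 + 25 − 20 = 90; the blank must be 92 − 90 = 2.
Column 5 has 22 + 3 + 27 + 25 + 2 + 10 = 89; the blank must be 92 − 89 = 3.
Row 3 has 14 + 2 + 5 + 3 + 4 + 42 = 70; the blank must be 92 − 70 = 22.
Row 7 has -14 + 24 + 44 + 10 − 19 + 33 = 78; the blank must be 92 − 78 = 14.

y = 18, q = 20, m = 2, k = 3, n = 22, x = 14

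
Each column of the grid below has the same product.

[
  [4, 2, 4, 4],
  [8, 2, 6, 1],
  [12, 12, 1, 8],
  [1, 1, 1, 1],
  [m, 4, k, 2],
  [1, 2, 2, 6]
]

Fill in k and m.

Columns 2 and 4 each multiply to 384, so every column has product 384.
Column 3: 4×6×1×1×2 = 48, so the missing entry is 384 ÷ 48 = 8.
Column 1: 4×8×12×1×1 = 384, so the missing entry is 384 ÷ 384 = 1.

k = 8, m = 1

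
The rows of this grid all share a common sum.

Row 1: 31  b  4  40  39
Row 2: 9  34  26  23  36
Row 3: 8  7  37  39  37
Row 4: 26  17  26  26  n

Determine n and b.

n = 33, b = 14

Row 2 sums to 128 and so does row 3; that's the common total.
In row 4 the known cells total 95, leaving 128 − 95 = 33.
In row 1 the known cells total 114, leaving 128 − 114 = 14.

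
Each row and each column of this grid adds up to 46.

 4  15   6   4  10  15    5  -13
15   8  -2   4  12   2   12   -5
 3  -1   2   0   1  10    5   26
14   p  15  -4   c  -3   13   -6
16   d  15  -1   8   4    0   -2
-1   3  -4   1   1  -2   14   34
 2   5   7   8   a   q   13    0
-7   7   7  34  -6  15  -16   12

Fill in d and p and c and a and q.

Column 6: 15 + 2 + 10 − 3 + 4 − 2 + 15 = 41, so its missing entry is 46 − 41 = 5.
Row 7: 2 + 5 + 7 + 8 + 5 + 13 + 0 = 40, so its missing entry is 46 − 40 = 6.
Column 5: 10 + 12 + 1 + 8 + 1 + 6 − 6 = 32, so its missing entry is 46 − 32 = 14.
Row 4: 14 + 15 − 4 + 14 − 3 + 13 − 6 = 43, so its missing entry is 46 − 43 = 3.
Row 5: 16 + 15 − 1 + 8 + 4 + 0 − 2 = 40, so its missing entry is 46 − 40 = 6.

d = 6, p = 3, c = 14, a = 6, q = 5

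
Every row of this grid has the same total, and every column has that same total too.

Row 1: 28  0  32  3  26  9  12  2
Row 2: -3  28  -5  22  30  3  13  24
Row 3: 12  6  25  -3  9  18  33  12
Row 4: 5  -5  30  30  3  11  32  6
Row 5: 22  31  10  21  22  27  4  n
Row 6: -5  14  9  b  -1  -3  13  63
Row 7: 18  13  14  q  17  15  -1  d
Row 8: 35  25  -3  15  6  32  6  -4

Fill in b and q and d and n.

b = 22, q = 2, d = 34, n = -25

Rows 1 and 2 both sum to 112, so that's the common total.
Row 6 has -5 + 14 + 9 − 1 − 3 + 13 + 63 = 90; the blank must be 112 − 90 = 22.
Column 4 has 3 + 22 − 3 + 30 + 21 + 22 + 15 = 110; the blank must be 112 − 110 = 2.
Row 7 has 18 + 13 + 14 + 2 + 17 + 15 − 1 = 78; the blank must be 112 − 78 = 34.
Row 5 has 22 + 31 + 10 + 21 + 22 + 27 + 4 = 137; the blank must be 112 − 137 = -25.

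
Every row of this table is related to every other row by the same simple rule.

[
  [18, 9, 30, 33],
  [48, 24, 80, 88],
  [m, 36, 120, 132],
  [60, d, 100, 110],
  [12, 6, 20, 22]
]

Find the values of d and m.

d = 30, m = 72

Each row is a constant multiple of every other row — this is a multiplication table with the headers hidden.
Row 4 is 110/33 = 10/3 times row 1, so its entry in column 2 is 9 × 10/3 = 30.
Row 3 is 132/33 = 4/1 times row 1, so its entry in column 1 is 18 × 4/1 = 72.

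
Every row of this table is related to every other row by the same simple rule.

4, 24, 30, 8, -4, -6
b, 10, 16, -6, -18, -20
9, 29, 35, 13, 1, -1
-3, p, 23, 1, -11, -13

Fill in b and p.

The difference between any two rows is the same in every column — this is an addition table with the headers hidden.
Row 2 minus row 1 is 16 − 30 = -14, so its entry in column 1 is 4 + (-14) = -10.
Row 4 minus row 1 is 23 − 30 = -7, so its entry in column 2 is 24 + (-7) = 17.

b = -10, p = 17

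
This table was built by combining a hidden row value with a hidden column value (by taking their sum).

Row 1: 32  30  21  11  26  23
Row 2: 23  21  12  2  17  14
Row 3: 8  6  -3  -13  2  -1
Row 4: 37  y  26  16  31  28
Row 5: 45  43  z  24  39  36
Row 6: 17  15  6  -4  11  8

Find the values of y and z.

y = 35, z = 34

The difference between any two rows is the same in every column — this is an addition table with the headers hidden.
Row 4 minus row 1 is 28 − 23 = 5, so its entry in column 2 is 30 + 5 = 35.
Row 5 minus row 1 is 36 − 23 = 13, so its entry in column 3 is 21 + 13 = 34.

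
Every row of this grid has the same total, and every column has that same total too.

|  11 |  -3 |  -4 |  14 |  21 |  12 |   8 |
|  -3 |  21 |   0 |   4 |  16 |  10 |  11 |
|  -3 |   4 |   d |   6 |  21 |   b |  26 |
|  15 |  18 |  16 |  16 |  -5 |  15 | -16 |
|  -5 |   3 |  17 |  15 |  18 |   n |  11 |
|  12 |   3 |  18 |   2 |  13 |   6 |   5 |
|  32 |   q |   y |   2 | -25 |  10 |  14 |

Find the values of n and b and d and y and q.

n = 0, b = 6, d = -1, y = 13, q = 13

Rows 1 and 2 both sum to 59, so that's the common total.
Column 2 has -3 + 21 + 4 + 18 + 3 + 3 = 46; the blank must be 59 − 46 = 13.
Row 7 has 32 + 13 + 2 − 25 + 10 + 14 = 46; the blank must be 59 − 46 = 13.
Row 5 has -5 + 3 + 17 + 15 + 18 + 11 = 59; the blank must be 59 − 59 = 0.
Column 3 has -4 + 0 + 16 + 17 + 18 + 13 = 60; the blank must be 59 − 60 = -1.
Row 3 has -3 + 4 − 1 + 6 + 21 + 26 = 53; the blank must be 59 − 53 = 6.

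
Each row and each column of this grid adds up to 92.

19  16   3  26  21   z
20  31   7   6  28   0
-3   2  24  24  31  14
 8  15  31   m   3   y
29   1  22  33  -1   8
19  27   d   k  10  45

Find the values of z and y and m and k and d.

z = 7, y = 18, m = 17, k = -14, d = 5

Row 1 has 19 + 16 + 3 + 26 + 21 = 85; the blank must be 92 − 85 = 7.
Column 6 has 7 + 0 + 14 + 8 + 45 = 74; the blank must be 92 − 74 = 18.
Row 4 has 8 + 15 + 31 + 3 + 18 = 75; the blank must be 92 − 75 = 17.
Column 4 has 26 + 6 + 24 + 17 + 33 = 106; the blank must be 92 − 106 = -14.
Row 6 has 19 + 27 − 14 + 10 + 45 = 87; the blank must be 92 − 87 = 5.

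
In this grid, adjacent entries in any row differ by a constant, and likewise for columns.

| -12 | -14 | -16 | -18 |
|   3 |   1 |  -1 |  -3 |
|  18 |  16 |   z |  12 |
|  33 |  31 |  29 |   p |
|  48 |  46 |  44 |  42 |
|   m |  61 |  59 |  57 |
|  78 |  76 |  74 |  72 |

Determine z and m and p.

Along each row the entries change by -2 per step; down each column they change by 15.
Row 3: from 18 at column 1, stepping by -2 to column 3 gives 14.
Row 6: from 61 at column 2, stepping by -2 to column 1 gives 63.
Row 4: from 33 at column 1, stepping by -2 to column 4 gives 27.

z = 14, m = 63, p = 27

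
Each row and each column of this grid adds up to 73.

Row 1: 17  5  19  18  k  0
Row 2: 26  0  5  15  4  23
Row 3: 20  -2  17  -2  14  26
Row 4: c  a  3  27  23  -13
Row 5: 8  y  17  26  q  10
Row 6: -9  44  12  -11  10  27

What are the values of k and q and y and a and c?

Row 1: 17 + 5 + 19 + 18 + 0 = 59, so its missing entry is 73 − 59 = 14.
Column 5: 14 + 4 + 14 + 23 + 10 = 65, so its missing entry is 73 − 65 = 8.
Column 1: 17 + 26 + 20 + 8 − 9 = 62, so its missing entry is 73 − 62 = 11.
Row 4: 11 + 3 + 27 + 23 − 13 = 51, so its missing entry is 73 − 51 = 22.
Row 5: 8 + 17 + 26 + 8 + 10 = 69, so its missing entry is 73 − 69 = 4.

k = 14, q = 8, y = 4, a = 22, c = 11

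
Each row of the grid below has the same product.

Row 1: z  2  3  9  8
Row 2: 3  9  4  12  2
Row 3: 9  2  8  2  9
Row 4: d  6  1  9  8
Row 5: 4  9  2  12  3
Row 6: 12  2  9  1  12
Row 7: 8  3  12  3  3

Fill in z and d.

Rows 2 and 7 each multiply to 2592, so every row has product 2592.
Row 1: 2×3×9×8 = 432, so the missing entry is 2592 ÷ 432 = 6.
Row 4: 6×1×9×8 = 432, so the missing entry is 2592 ÷ 432 = 6.

z = 6, d = 6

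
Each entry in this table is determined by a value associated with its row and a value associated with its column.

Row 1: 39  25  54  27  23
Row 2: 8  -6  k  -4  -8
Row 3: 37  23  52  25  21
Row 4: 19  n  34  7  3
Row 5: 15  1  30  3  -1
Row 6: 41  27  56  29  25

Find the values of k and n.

The difference between any two rows is the same in every column — this is an addition table with the headers hidden.
Row 2 minus row 1 is -4 − 27 = -31, so its entry in column 3 is 54 + (-31) = 23.
Row 4 minus row 1 is 7 − 27 = -20, so its entry in column 2 is 25 + (-20) = 5.

k = 23, n = 5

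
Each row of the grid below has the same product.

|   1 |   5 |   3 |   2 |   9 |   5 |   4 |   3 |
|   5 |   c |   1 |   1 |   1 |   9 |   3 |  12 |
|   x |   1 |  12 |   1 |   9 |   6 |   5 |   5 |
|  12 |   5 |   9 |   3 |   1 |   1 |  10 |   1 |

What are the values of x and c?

x = 1, c = 10

Rows 1 and 4 each multiply to 16200, so every row has product 16200.
Row 3: 1×12×1×9×6×5×5 = 16200, so the missing entry is 16200 ÷ 16200 = 1.
Row 2: 5×1×1×1×9×3×12 = 1620, so the missing entry is 16200 ÷ 1620 = 10.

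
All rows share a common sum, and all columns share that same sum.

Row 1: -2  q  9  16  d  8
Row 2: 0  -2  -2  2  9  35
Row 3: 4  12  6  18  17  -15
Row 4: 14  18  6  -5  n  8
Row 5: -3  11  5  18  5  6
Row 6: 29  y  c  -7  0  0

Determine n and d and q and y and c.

Rows 2 and 3 both sum to 42, so that's the common total.
Row 4 has 14 + 18 + 6 − 5 + 8 = 41; the blank must be 42 − 41 = 1.
Column 5 has 9 + 17 + 1 + 5 + 0 = 32; the blank must be 42 − 32 = 10.
Row 1 has -2 + 9 + 16 + 10 + 8 = 41; the blank must be 42 − 41 = 1.
Column 2 has 1 − 2 + 12 + 18 + 11 = 40; the blank must be 42 − 40 = 2.
Row 6 has 29 + 2 − 7 + 0 + 0 = 24; the blank must be 42 − 24 = 18.

n = 1, d = 10, q = 1, y = 2, c = 18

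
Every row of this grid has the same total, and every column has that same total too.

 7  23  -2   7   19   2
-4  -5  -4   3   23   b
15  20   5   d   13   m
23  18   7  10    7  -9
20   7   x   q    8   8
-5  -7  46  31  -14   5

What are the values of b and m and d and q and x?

b = 43, m = 7, d = -4, q = 9, x = 4

Rows 1 and 4 both sum to 56, so that's the common total.
Row 2 has -4 − 5 − 4 + 3 + 23 = 13; the blank must be 56 − 13 = 43.
Column 3 has -2 − 4 + 5 + 7 + 46 = 52; the blank must be 56 − 52 = 4.
Row 5 has 20 + 7 + 4 + 8 + 8 = 47; the blank must be 56 − 47 = 9.
Column 4 has 7 + 3 + 10 + 9 + 31 = 60; the blank must be 56 − 60 = -4.
Row 3 has 15 + 20 + 5 − 4 + 13 = 49; the blank must be 56 − 49 = 7.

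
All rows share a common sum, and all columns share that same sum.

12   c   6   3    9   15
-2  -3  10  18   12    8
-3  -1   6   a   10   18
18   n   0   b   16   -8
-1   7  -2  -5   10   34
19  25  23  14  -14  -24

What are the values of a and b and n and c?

a = 13, b = 0, n = 17, c = -2

Rows 2 and 5 both sum to 43, so that's the common total.
The known cells in row 3 total 30, leaving 43 − 30 = 13 for the blank.
The known cells in column 4 total 43, leaving 43 − 43 = 0 for the blank.
The known cells in row 4 total 26, leaving 43 − 26 = 17 for the blank.
The known cells in row 1 total 45, leaving 43 − 45 = -2 for the blank.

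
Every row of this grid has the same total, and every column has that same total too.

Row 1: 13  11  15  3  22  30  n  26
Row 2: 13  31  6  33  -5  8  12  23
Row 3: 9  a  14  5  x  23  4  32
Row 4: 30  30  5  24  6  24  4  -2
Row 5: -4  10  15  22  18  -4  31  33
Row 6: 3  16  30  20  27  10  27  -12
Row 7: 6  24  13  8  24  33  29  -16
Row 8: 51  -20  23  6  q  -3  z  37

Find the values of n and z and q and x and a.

Rows 2 and 4 both sum to 121, so that's the common total.
The known cells in column 2 total 102, leaving 121 − 102 = 19 for the blank.
The known cells in row 3 total 106, leaving 121 − 106 = 15 for the blank.
The known cells in column 5 total 107, leaving 121 − 107 = 14 for the blank.
The known cells in row 1 total 120, leaving 121 − 120 = 1 for the blank.
The known cells in row 8 total 108, leaving 121 − 108 = 13 for the blank.

n = 1, z = 13, q = 14, x = 15, a = 19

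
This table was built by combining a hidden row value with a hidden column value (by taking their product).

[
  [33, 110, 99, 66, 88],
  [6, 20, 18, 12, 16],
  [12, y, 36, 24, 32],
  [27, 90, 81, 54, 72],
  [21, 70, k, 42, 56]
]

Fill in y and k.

y = 40, k = 63

Each row is a constant multiple of every other row — this is a multiplication table with the headers hidden.
Row 3 is 32/88 = 4/11 times row 1, so its entry in column 2 is 110 × 4/11 = 40.
Row 5 is 56/88 = 7/11 times row 1, so its entry in column 3 is 99 × 7/11 = 63.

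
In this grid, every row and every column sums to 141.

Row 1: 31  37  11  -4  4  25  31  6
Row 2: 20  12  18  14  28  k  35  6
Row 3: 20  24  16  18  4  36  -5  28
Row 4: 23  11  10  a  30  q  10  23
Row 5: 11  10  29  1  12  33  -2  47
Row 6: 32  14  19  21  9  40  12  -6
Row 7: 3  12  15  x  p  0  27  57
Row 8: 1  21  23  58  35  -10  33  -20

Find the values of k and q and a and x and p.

Row 2 has 20 + 12 + 18 + 14 + 28 + 35 + 6 = 133; the blank must be 141 − 133 = 8.
Column 5 has 4 + 28 + 4 + 30 + 12 + 9 + 35 = 122; the blank must be 141 − 122 = 19.
Row 7 has 3 + 12 + 15 + 19 + 0 + 27 + 57 = 133; the blank must be 141 − 133 = 8.
Column 4 has -4 + 14 + 18 + 1 + 21 + 8 + 58 = 116; the blank must be 141 − 116 = 25.
Row 4 has 23 + 11 + 10 + 25 + 30 + 10 + 23 = 132; the blank must be 141 − 132 = 9.

k = 8, q = 9, a = 25, x = 8, p = 19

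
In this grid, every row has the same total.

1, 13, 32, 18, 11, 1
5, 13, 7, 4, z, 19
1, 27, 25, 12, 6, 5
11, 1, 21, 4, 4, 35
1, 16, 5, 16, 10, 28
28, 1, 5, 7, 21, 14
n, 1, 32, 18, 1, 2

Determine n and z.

The complete rows each total 76.
Row 7 is missing 76 − 54 = 22 (since 1 + 32 + 18 + 1 + 2 = 54).
Row 2 is missing 76 − 48 = 28 (since 5 + 13 + 7 + 4 + 19 = 48).

n = 22, z = 28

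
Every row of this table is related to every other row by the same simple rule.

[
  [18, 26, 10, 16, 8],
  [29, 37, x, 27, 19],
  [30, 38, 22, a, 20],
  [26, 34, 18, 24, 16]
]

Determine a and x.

a = 28, x = 21

The difference between any two rows is the same in every column — this is an addition table with the headers hidden.
Row 3 minus row 1 is 30 − 18 = 12, so its entry in column 4 is 16 + 12 = 28.
Row 2 minus row 1 is 29 − 18 = 11, so its entry in column 3 is 10 + 11 = 21.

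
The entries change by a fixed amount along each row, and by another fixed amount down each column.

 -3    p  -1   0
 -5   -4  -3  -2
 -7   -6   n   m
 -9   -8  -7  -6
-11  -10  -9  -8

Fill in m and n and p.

m = -4, n = -5, p = -2

Along each row the entries change by 1 per step; down each column they change by -2.
Row 3: from -7 at column 1, stepping by 1 to column 4 gives -4.
Row 3: from -7 at column 1, stepping by 1 to column 3 gives -5.
Row 1: from -3 at column 1, stepping by 1 to column 2 gives -2.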